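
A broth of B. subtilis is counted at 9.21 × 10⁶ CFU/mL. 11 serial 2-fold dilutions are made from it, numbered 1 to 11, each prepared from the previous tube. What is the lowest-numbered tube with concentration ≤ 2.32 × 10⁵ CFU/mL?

Tube n has concentration 9.21 × 10⁶ CFU/mL / 2ⁿ.
Need 2ⁿ ≥ 9.21 × 10⁶ CFU/mL / 2.32 × 10⁵ CFU/mL = 39.7, so n ≥ 5.31.
First such tube: n = 6.

tube 6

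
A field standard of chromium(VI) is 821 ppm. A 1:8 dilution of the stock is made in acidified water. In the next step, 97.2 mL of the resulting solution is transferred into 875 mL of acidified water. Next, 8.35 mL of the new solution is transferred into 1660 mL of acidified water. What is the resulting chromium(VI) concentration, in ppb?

Overall dilution factor = 8 × 10.00 × 199.8 = 1.60 × 10⁴.
821 ppm / 1.60 × 10⁴ = 0.0514 ppm = 51.4 ppb.

51.4 ppb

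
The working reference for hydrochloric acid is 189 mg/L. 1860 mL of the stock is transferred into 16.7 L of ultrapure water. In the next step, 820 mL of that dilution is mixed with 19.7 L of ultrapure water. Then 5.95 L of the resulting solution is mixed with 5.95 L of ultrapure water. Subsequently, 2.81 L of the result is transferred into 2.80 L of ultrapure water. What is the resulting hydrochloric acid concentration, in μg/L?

Overall dilution factor = 9.978 × 25.02 × 2 × 1.996 = 997.
189 mg/L / 997 = 0.190 mg/L = 190 μg/L.

190 μg/L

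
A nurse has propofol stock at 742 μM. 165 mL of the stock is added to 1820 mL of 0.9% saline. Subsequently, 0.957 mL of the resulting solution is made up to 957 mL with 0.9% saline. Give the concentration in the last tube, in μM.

Overall dilution factor = 12.03 × 1000 = 1.20 × 10⁴.
742 μM / 1.20 × 10⁴ = 0.0617 μM.

0.0617 μM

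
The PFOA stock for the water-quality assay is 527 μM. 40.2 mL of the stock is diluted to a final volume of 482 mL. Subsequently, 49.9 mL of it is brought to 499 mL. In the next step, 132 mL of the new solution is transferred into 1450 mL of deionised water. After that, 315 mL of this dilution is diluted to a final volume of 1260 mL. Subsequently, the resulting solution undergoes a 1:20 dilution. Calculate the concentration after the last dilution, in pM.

4580 pM

Overall dilution factor = 11.99 × 10 × 11.98 × 4 × 20 = 1.15 × 10⁵.
527 μM / 1.15 × 10⁵ = 4.58 × 10⁻³ μM = 4580 pM.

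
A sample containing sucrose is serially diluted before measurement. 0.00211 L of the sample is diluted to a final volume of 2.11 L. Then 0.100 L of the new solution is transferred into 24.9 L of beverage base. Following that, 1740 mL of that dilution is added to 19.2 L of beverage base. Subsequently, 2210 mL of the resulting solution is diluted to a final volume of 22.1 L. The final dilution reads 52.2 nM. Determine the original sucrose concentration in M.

1.57 M

Overall dilution factor = 1000 × 250 × 12.03 × 10 = 3.01 × 10⁷.
Original = 52.2 nM × 3.01 × 10⁷ = 1.57 × 10⁹ nM = 1.57 M.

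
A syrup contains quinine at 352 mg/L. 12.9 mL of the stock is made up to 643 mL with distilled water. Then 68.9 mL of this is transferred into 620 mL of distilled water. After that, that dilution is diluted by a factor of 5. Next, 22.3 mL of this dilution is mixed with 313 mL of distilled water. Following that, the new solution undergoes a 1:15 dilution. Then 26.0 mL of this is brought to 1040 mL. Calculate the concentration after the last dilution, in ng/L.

15.7 ng/L

Overall dilution factor = 49.84 × 9.999 × 5 × 15.04 × 15 × 40 = 2.25 × 10⁷.
352 mg/L / 2.25 × 10⁷ = 1.57 × 10⁻⁵ mg/L = 15.7 ng/L.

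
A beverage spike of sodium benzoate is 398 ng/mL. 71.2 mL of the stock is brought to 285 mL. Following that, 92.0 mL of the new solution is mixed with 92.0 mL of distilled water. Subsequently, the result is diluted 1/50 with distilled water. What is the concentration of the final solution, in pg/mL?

994 pg/mL

Overall dilution factor = 4.003 × 2 × 50 = 400.
398 ng/mL / 400 = 0.994 ng/mL = 994 pg/mL.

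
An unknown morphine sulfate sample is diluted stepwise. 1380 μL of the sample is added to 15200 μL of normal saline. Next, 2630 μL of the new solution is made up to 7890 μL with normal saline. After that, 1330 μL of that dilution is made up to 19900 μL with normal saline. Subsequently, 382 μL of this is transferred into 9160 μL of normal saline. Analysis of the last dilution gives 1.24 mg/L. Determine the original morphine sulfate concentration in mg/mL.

Overall dilution factor = 12.01 × 3 × 14.96 × 24.98 = 1.35 × 10⁴.
Original = 1.24 mg/L × 1.35 × 10⁴ = 1.67 × 10⁴ mg/L = 16.7 mg/mL.

16.7 mg/mL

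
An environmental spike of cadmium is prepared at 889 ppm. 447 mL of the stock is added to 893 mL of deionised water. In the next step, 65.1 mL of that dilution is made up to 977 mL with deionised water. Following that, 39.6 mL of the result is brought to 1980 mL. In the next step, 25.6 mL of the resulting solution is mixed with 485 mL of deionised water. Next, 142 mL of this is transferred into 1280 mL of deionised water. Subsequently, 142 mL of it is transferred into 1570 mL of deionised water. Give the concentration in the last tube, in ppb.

0.164 ppb

Overall dilution factor = 2.998 × 15.01 × 50 × 19.95 × 10.01 × 12.06 = 5.42 × 10⁶.
889 ppm / 5.42 × 10⁶ = 1.64 × 10⁻⁴ ppm = 0.164 ppb.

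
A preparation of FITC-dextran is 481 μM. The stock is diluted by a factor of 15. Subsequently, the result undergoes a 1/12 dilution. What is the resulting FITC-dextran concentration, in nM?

2670 nM

Overall dilution factor = 15 × 12 = 180.
481 μM / 180 = 2.67 μM = 2670 nM.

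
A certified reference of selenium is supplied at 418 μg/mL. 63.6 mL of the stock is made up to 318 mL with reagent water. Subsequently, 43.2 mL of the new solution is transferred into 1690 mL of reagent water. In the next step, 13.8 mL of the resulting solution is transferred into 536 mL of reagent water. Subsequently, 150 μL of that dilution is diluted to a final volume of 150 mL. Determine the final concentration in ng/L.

52.3 ng/L

Overall dilution factor = 5 × 40.12 × 39.84 × 1000 = 7.99 × 10⁶.
418 μg/mL / 7.99 × 10⁶ = 5.23 × 10⁻⁵ μg/mL = 52.3 ng/L.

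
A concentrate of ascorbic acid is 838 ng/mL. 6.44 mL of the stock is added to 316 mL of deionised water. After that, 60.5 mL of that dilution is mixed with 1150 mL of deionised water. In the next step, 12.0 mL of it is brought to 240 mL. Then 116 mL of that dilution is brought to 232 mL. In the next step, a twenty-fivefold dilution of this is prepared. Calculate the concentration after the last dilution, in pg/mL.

Overall dilution factor = 50.07 × 20.01 × 20 × 2 × 25 = 1.00 × 10⁶.
838 ng/mL / 1.00 × 10⁶ = 8.37 × 10⁻⁴ ng/mL = 0.837 pg/mL.

0.837 pg/mL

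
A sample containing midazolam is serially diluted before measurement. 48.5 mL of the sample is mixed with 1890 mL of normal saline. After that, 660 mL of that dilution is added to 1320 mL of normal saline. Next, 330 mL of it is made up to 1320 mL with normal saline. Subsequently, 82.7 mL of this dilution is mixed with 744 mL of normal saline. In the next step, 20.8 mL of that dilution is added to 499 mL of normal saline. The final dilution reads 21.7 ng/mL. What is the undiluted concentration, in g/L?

Overall dilution factor = 39.97 × 3 × 4 × 9.996 × 24.99 = 1.20 × 10⁵.
Original = 21.7 ng/mL × 1.20 × 10⁵ = 2.60 × 10⁶ ng/mL = 2.60 g/L.

2.60 g/L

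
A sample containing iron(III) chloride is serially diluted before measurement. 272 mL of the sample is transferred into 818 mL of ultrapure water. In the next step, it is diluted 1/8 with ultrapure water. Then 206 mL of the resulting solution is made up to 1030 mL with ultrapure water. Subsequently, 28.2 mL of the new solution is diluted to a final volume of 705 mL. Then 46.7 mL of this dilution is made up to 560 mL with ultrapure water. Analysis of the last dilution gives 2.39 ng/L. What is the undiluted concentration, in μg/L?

115 μg/L

Overall dilution factor = 4.007 × 8 × 5 × 25 × 11.99 = 4.81 × 10⁴.
Original = 2.39 ng/L × 4.81 × 10⁴ = 1.15 × 10⁵ ng/L = 115 μg/L.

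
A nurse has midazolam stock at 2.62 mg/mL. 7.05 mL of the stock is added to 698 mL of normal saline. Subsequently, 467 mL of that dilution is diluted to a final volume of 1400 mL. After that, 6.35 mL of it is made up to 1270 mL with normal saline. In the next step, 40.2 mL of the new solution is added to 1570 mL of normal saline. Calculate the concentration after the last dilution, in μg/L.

1.09 μg/L

Overall dilution factor = 100.0 × 2.998 × 200 × 40.05 = 2.40 × 10⁶.
2.62 mg/mL / 2.40 × 10⁶ = 1.09 × 10⁻⁶ mg/mL = 1.09 μg/L.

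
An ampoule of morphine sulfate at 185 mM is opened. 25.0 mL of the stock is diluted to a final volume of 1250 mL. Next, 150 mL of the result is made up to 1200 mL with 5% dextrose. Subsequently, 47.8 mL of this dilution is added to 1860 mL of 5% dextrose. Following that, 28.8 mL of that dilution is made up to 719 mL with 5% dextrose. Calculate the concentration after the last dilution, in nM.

464 nM

Overall dilution factor = 50 × 8 × 39.91 × 24.97 = 3.99 × 10⁵.
185 mM / 3.99 × 10⁵ = 4.64 × 10⁻⁴ mM = 464 nM.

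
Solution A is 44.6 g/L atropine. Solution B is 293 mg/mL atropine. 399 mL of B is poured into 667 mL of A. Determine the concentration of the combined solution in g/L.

138 g/L

C_B = 293 mg/mL = 293 g/L.
C_mix = (C_A·V_A + C_B·V_B)/(V_A + V_B) = (44.6×667 + 293×399) / 1066 = 138 g/L.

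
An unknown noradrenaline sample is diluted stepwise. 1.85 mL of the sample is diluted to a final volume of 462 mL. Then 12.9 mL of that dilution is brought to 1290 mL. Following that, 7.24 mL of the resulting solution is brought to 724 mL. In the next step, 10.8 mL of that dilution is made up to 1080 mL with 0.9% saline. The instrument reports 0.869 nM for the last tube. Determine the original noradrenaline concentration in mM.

217 mM

Overall dilution factor = 249.7 × 100 × 100 × 100 = 2.50 × 10⁸.
Original = 0.869 nM × 2.50 × 10⁸ = 2.17 × 10⁸ nM = 217 mM.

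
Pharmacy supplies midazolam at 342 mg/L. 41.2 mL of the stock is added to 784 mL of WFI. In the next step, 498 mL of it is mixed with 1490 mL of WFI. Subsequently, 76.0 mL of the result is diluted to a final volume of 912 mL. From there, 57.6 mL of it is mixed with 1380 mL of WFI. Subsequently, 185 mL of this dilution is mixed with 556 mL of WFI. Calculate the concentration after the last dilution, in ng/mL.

Overall dilution factor = 20.03 × 3.992 × 12 × 24.96 × 4.005 = 9.59 × 10⁴.
342 mg/L / 9.59 × 10⁴ = 3.57 × 10⁻³ mg/L = 3.57 ng/mL.

3.57 ng/mL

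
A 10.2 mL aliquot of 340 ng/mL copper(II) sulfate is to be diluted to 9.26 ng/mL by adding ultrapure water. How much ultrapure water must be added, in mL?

364 mL

V₂ = C₁V₁/C₂ = 340 × 10.2 / 9.26 = 375 mL.
Diluent to add = V₂ − V₁ = 375 − 10.2 = 364 mL.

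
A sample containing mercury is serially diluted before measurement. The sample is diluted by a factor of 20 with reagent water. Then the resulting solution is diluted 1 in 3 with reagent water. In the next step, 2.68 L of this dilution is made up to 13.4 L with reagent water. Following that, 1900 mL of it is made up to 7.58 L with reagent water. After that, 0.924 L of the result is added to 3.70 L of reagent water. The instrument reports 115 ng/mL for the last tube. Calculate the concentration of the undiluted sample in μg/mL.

Overall dilution factor = 20 × 3 × 5 × 3.989 × 5.004 = 5989.
Original = 115 ng/mL × 5989 = 6.89 × 10⁵ ng/mL = 689 μg/mL.

689 μg/mL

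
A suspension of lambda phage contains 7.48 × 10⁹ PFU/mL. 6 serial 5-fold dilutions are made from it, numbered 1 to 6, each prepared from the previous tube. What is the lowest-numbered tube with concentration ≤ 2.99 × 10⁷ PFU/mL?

Tube n has concentration 7.48 × 10⁹ PFU/mL / 5ⁿ.
Need 5ⁿ ≥ 7.48 × 10⁹ PFU/mL / 2.99 × 10⁷ PFU/mL = 250, so n ≥ 3.43.
First such tube: n = 4.

tube 4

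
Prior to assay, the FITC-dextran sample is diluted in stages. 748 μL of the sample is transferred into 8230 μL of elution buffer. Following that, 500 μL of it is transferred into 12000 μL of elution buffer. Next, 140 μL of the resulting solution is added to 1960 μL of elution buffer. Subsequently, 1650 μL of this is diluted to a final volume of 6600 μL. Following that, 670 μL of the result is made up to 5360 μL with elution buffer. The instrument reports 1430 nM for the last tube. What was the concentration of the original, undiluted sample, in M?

Overall dilution factor = 12.00 × 25 × 15 × 4 × 8 = 1.44 × 10⁵.
Original = 1430 nM × 1.44 × 10⁵ = 2.06 × 10⁸ nM = 0.206 M.

0.206 M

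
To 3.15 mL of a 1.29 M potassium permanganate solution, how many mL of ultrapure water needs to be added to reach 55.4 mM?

70.2 mL

55.4 mM = 0.0554 M.
V₂ = C₁V₁/C₂ = 1.29 × 3.15 / 0.0554 = 73.3 mL.
Diluent to add = V₂ − V₁ = 73.3 − 3.15 = 70.2 mL.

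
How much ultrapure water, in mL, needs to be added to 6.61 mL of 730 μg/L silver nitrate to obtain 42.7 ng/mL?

106 mL

42.7 ng/mL = 42.7 μg/L.
V₂ = C₁V₁/C₂ = 730 × 6.61 / 42.7 = 113 mL.
Diluent to add = V₂ − V₁ = 113 − 6.61 = 106 mL.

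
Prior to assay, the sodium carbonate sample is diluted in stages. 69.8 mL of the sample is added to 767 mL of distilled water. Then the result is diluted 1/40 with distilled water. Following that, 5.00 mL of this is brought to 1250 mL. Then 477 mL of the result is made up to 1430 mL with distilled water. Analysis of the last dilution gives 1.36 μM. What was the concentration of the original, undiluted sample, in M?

0.489 M

Overall dilution factor = 11.99 × 40 × 250 × 2.998 = 3.59 × 10⁵.
Original = 1.36 μM × 3.59 × 10⁵ = 4.89 × 10⁵ μM = 0.489 M.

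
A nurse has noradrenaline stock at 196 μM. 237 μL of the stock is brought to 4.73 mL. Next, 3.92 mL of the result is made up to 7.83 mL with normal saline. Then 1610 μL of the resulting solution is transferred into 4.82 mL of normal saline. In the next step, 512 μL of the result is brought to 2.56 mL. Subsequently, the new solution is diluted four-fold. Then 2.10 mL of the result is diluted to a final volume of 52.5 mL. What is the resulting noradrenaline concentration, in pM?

Overall dilution factor = 19.96 × 1.997 × 3.994 × 5 × 4 × 25 = 7.96 × 10⁴.
196 μM / 7.96 × 10⁴ = 2.46 × 10⁻³ μM = 2460 pM.

2460 pM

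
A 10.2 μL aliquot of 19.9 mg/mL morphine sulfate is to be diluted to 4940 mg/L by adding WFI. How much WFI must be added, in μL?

4940 mg/L = 4.94 mg/mL.
V₂ = C₁V₁/C₂ = 19.9 × 10.2 / 4.94 = 41.1 μL.
Diluent to add = V₂ − V₁ = 41.1 − 10.2 = 30.9 μL.

30.9 μL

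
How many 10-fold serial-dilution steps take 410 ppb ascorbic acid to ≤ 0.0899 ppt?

Need 10ⁿ ≥ 4.56 × 10⁶, so n ≥ log(4.56 × 10⁶)/log(10) = 6.66.
Minimum whole steps: n = 7.

7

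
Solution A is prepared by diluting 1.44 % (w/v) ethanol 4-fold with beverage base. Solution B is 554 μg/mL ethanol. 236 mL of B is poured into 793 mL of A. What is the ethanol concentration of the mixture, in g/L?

2.90 g/L

C_A = 1.44 % (w/v) / 4 = 0.360 % (w/v).
C_B = 554 μg/mL = 0.0554 % (w/v).
C_mix = (C_A·V_A + C_B·V_B)/(V_A + V_B) = (0.360×793 + 0.0554×236) / 1029 = 0.290 % (w/v) = 2.90 g/L.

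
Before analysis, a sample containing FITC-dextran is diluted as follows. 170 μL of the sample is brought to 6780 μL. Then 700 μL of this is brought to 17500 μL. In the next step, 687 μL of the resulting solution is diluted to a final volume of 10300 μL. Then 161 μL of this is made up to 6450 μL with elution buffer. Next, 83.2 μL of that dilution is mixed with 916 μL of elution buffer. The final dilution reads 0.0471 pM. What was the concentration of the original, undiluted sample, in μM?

0.339 μM

Overall dilution factor = 39.88 × 25 × 14.99 × 40.06 × 12.01 = 7.19 × 10⁶.
Original = 0.0471 pM × 7.19 × 10⁶ = 3.39 × 10⁵ pM = 0.339 μM.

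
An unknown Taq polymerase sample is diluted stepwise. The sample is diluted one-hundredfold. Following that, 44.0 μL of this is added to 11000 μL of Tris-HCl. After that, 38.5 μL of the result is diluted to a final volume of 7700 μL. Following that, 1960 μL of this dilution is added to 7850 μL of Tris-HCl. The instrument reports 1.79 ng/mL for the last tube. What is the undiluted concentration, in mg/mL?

45.0 mg/mL

Overall dilution factor = 100 × 251 × 200 × 5.005 = 2.51 × 10⁷.
Original = 1.79 ng/mL × 2.51 × 10⁷ = 4.50 × 10⁷ ng/mL = 45.0 mg/mL.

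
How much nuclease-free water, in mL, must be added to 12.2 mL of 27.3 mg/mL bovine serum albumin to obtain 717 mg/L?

717 mg/L = 0.717 mg/mL.
V₂ = C₁V₁/C₂ = 27.3 × 12.2 / 0.717 = 465 mL.
Diluent to add = V₂ − V₁ = 465 − 12.2 = 452 mL.

452 mL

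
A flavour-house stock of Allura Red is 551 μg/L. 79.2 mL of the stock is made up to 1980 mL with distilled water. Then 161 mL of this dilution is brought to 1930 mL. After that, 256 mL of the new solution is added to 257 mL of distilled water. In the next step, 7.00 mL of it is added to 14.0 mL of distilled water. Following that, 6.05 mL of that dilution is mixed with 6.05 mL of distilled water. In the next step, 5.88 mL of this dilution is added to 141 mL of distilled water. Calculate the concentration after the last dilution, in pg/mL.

Overall dilution factor = 25 × 11.99 × 2.004 × 3 × 2 × 24.98 = 9.00 × 10⁴.
551 μg/L / 9.00 × 10⁴ = 6.12 × 10⁻³ μg/L = 6.12 pg/mL.

6.12 pg/mL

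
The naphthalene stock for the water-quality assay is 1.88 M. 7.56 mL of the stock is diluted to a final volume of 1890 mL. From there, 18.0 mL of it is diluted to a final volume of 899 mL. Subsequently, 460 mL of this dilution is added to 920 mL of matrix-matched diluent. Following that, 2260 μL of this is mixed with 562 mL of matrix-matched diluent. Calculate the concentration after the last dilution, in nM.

Overall dilution factor = 250 × 49.94 × 3 × 249.7 = 9.35 × 10⁶.
1.88 M / 9.35 × 10⁶ = 2.01 × 10⁻⁷ M = 201 nM.

201 nM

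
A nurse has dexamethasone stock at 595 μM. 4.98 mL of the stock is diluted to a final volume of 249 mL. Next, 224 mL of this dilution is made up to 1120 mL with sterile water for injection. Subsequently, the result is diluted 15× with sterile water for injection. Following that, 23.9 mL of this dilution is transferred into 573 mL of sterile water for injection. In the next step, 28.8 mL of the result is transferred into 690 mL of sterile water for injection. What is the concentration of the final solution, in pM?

255 pM

Overall dilution factor = 50 × 5 × 15 × 24.97 × 24.96 = 2.34 × 10⁶.
595 μM / 2.34 × 10⁶ = 2.55 × 10⁻⁴ μM = 255 pM.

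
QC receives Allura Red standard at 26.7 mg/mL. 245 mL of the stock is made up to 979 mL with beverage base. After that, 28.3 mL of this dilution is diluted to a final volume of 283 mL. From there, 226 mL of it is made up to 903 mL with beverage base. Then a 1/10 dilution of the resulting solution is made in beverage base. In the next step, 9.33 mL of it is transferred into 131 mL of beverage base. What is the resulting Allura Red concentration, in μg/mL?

1.11 μg/mL

Overall dilution factor = 3.996 × 10 × 3.996 × 10 × 15.04 = 2.40 × 10⁴.
26.7 mg/mL / 2.40 × 10⁴ = 1.11 × 10⁻³ mg/mL = 1.11 μg/mL.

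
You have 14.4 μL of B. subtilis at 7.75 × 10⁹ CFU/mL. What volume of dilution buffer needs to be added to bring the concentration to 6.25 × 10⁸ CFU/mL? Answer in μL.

164 μL

V₂ = C₁V₁/C₂ = 7.75 × 10⁹ × 14.4 / 6.25 × 10⁸ = 179 μL.
Diluent to add = V₂ − V₁ = 179 − 14.4 = 164 μL.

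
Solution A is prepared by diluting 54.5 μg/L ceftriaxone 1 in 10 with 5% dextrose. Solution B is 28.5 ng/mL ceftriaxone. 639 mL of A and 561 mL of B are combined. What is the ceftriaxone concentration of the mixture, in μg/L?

C_A = 54.5 μg/L / 10 = 5.45 μg/L.
C_B = 28.5 ng/mL = 28.5 μg/L.
C_mix = (C_A·V_A + C_B·V_B)/(V_A + V_B) = (5.45×639 + 28.5×561) / 1200 = 16.2 μg/L.

16.2 μg/L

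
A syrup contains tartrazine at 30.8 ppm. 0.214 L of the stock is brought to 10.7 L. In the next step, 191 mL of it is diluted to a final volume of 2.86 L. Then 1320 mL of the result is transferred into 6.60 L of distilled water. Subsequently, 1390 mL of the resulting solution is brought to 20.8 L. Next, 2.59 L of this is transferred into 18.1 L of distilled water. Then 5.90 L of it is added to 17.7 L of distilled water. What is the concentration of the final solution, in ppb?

Overall dilution factor = 50 × 14.97 × 6 × 14.96 × 7.988 × 4 = 2.15 × 10⁶.
30.8 ppm / 2.15 × 10⁶ = 1.43 × 10⁻⁵ ppm = 0.0143 ppb.

0.0143 ppb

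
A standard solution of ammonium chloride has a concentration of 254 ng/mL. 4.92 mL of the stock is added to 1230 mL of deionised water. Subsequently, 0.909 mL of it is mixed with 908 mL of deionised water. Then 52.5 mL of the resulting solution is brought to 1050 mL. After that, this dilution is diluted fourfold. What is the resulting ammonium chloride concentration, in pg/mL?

0.0127 pg/mL

Overall dilution factor = 251 × 999.9 × 20 × 4 = 2.01 × 10⁷.
254 ng/mL / 2.01 × 10⁷ = 1.27 × 10⁻⁵ ng/mL = 0.0127 pg/mL.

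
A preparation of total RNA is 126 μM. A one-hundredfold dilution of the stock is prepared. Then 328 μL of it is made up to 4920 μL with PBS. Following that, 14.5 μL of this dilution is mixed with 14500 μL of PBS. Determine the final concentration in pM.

Overall dilution factor = 100 × 15 × 1001 = 1.50 × 10⁶.
126 μM / 1.50 × 10⁶ = 8.39 × 10⁻⁵ μM = 83.9 pM.

83.9 pM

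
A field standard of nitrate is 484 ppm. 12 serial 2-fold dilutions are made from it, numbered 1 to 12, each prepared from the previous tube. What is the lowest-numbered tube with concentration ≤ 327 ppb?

Tube n has concentration 484 ppm / 2ⁿ.
Need 2ⁿ ≥ 484 ppm / 327 ppb = 1480, so n ≥ 10.53.
First such tube: n = 11.

tube 11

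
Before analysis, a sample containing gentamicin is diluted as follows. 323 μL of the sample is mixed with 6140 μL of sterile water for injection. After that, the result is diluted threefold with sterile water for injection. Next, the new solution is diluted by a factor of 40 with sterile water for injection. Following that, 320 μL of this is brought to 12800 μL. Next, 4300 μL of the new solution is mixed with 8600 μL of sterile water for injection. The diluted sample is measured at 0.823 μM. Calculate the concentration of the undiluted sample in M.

0.237 M

Overall dilution factor = 20.01 × 3 × 40 × 40 × 3 = 2.88 × 10⁵.
Original = 0.823 μM × 2.88 × 10⁵ = 2.37 × 10⁵ μM = 0.237 M.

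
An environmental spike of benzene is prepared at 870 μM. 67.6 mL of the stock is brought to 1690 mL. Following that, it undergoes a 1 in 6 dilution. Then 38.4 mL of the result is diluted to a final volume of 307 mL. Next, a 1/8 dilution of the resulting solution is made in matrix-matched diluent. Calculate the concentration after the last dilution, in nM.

90.7 nM

Overall dilution factor = 25 × 6 × 7.995 × 8 = 9594.
870 μM / 9594 = 0.0907 μM = 90.7 nM.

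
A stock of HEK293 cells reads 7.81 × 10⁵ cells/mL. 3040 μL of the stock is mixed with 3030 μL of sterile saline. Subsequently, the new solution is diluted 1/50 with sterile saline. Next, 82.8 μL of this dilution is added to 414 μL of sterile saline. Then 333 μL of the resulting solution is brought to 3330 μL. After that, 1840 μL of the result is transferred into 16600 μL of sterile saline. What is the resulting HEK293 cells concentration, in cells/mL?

Overall dilution factor = 1.997 × 50 × 6 × 10 × 10.02 = 6.00 × 10⁴.
7.81 × 10⁵ cells/mL / 6.00 × 10⁴ = 13.0 cells/mL.

13.0 cells/mL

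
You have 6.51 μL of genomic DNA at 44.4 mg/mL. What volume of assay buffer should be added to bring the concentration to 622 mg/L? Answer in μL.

622 mg/L = 0.622 mg/mL.
V₂ = C₁V₁/C₂ = 44.4 × 6.51 / 0.622 = 465 μL.
Diluent to add = V₂ − V₁ = 465 − 6.51 = 458 μL.

458 μL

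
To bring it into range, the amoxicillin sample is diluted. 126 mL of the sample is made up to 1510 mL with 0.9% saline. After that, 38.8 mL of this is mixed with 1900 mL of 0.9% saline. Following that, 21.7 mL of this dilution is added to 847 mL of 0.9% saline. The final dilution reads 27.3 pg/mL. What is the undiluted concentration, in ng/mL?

654 ng/mL

Overall dilution factor = 11.98 × 49.97 × 40.03 = 2.40 × 10⁴.
Original = 27.3 pg/mL × 2.40 × 10⁴ = 6.54 × 10⁵ pg/mL = 654 ng/mL.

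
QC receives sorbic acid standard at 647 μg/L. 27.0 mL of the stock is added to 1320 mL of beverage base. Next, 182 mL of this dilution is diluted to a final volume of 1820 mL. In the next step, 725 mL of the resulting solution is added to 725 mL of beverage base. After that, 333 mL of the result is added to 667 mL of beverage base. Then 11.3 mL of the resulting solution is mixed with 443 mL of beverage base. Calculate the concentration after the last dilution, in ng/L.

Overall dilution factor = 49.89 × 10 × 2 × 3.003 × 40.20 = 1.20 × 10⁵.
647 μg/L / 1.20 × 10⁵ = 5.37 × 10⁻³ μg/L = 5.37 ng/L.

5.37 ng/L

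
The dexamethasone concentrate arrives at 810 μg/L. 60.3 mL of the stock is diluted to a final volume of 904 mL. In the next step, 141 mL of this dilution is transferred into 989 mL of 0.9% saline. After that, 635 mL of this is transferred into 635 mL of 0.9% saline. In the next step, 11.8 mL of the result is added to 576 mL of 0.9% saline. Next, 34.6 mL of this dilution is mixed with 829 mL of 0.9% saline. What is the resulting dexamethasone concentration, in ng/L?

2.71 ng/L

Overall dilution factor = 14.99 × 8.014 × 2 × 49.81 × 24.96 = 2.99 × 10⁵.
810 μg/L / 2.99 × 10⁵ = 2.71 × 10⁻³ μg/L = 2.71 ng/L.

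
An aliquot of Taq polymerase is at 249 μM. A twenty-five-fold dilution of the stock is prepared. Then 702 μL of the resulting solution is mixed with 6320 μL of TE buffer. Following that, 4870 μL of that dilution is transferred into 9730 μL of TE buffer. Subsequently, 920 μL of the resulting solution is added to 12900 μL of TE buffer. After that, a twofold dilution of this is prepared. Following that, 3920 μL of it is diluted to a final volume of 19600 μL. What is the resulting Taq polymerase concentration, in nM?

2.21 nM

Overall dilution factor = 25 × 10.00 × 2.998 × 15.02 × 2 × 5 = 1.13 × 10⁵.
249 μM / 1.13 × 10⁵ = 2.21 × 10⁻³ μM = 2.21 nM.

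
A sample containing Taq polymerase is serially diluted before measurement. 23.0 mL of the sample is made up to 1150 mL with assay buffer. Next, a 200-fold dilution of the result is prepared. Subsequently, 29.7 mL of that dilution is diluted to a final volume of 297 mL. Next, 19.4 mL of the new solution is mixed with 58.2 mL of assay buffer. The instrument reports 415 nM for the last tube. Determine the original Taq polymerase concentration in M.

Overall dilution factor = 50 × 200 × 10 × 4 = 4.00 × 10⁵.
Original = 415 nM × 4.00 × 10⁵ = 1.66 × 10⁸ nM = 0.166 M.

0.166 M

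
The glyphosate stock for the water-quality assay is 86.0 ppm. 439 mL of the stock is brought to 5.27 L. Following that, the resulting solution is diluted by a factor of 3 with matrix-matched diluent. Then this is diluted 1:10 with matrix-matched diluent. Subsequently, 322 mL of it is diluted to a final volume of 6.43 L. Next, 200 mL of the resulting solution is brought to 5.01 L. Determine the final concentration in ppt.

477 ppt

Overall dilution factor = 12.00 × 3 × 10 × 19.97 × 25.05 = 1.80 × 10⁵.
86.0 ppm / 1.80 × 10⁵ = 4.77 × 10⁻⁴ ppm = 477 ppt.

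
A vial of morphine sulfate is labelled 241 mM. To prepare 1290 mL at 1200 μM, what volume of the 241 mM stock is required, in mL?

1200 μM = 1.20 mM.
V₁ = C₂V₂/C₁ = 1.20 × 1290 / 241 = 6.42 mL.

6.42 mL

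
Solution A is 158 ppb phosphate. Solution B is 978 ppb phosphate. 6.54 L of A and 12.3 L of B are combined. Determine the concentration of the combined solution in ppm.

C_mix = (C_A·V_A + C_B·V_B)/(V_A + V_B) = (158×6.54 + 978×12.3) / 18.84 = 693 ppb = 0.693 ppm.

0.693 ppm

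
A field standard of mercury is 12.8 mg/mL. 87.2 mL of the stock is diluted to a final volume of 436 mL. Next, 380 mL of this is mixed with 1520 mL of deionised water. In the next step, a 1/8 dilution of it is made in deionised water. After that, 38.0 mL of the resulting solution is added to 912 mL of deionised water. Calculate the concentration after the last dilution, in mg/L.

Overall dilution factor = 5 × 5 × 8 × 25 = 5000.
12.8 mg/mL / 5000 = 2.56 × 10⁻³ mg/mL = 2.56 mg/L.

2.56 mg/L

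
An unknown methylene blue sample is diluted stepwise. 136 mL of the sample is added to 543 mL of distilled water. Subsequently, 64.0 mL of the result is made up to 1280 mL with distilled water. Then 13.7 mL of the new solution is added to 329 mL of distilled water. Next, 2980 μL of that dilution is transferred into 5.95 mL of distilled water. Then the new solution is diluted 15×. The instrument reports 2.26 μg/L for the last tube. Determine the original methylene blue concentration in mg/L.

Overall dilution factor = 4.993 × 20 × 25.01 × 2.997 × 15 = 1.12 × 10⁵.
Original = 2.26 μg/L × 1.12 × 10⁵ = 2.54 × 10⁵ μg/L = 254 mg/L.

254 mg/L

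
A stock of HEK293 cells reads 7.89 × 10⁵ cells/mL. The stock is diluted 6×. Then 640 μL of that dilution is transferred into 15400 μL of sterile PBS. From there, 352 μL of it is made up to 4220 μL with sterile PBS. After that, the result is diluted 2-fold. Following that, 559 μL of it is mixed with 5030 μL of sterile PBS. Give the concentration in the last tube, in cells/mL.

Overall dilution factor = 6 × 25.06 × 11.99 × 2 × 9.998 = 3.60 × 10⁴.
7.89 × 10⁵ cells/mL / 3.60 × 10⁴ = 21.9 cells/mL.

21.9 cells/mL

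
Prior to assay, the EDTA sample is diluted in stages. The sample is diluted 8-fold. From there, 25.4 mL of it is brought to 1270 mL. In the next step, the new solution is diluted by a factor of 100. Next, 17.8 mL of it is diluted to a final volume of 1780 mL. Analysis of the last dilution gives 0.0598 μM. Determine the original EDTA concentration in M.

Overall dilution factor = 8 × 50 × 100 × 100 = 4.00 × 10⁶.
Original = 0.0598 μM × 4.00 × 10⁶ = 2.39 × 10⁵ μM = 0.239 M.

0.239 M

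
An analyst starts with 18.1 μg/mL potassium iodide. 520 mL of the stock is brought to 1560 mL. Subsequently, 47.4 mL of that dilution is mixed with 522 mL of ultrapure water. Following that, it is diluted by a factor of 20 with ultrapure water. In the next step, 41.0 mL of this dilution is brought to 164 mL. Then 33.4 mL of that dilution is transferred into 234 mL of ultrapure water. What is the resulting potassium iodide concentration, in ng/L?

784 ng/L

Overall dilution factor = 3 × 12.01 × 20 × 4 × 8.006 = 2.31 × 10⁴.
18.1 μg/mL / 2.31 × 10⁴ = 7.84 × 10⁻⁴ μg/mL = 784 ng/L.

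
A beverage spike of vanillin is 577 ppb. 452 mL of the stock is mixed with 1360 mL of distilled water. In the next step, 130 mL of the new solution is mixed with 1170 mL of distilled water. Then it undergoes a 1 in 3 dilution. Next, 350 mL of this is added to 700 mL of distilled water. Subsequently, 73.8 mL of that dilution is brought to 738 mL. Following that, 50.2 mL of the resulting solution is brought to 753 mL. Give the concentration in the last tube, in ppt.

Overall dilution factor = 4.009 × 10 × 3 × 3 × 10 × 15 = 5.41 × 10⁴.
577 ppb / 5.41 × 10⁴ = 0.0107 ppb = 10.7 ppt.

10.7 ppt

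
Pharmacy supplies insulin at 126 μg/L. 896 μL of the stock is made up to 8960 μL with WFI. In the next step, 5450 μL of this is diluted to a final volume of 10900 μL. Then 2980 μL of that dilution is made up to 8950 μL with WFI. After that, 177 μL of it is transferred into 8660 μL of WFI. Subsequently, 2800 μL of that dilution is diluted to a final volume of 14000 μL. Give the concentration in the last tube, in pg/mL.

Overall dilution factor = 10 × 2 × 3.003 × 49.93 × 5 = 1.50 × 10⁴.
126 μg/L / 1.50 × 10⁴ = 8.40 × 10⁻³ μg/L = 8.40 pg/mL.

8.40 pg/mL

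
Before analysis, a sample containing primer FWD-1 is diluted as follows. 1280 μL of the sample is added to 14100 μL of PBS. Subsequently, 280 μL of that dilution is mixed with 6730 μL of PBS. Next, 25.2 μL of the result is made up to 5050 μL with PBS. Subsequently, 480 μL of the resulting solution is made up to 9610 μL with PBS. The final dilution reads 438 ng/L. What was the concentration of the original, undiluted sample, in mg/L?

529 mg/L

Overall dilution factor = 12.02 × 25.04 × 200.4 × 20.02 = 1.21 × 10⁶.
Original = 438 ng/L × 1.21 × 10⁶ = 5.29 × 10⁸ ng/L = 529 mg/L.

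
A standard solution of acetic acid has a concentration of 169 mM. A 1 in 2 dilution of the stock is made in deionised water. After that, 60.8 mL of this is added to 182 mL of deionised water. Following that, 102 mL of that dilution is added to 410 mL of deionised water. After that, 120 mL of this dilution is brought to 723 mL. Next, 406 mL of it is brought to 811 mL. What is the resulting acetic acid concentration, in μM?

Overall dilution factor = 2 × 3.993 × 5.020 × 6.025 × 1.998 = 482.
169 mM / 482 = 0.350 mM = 350 μM.

350 μM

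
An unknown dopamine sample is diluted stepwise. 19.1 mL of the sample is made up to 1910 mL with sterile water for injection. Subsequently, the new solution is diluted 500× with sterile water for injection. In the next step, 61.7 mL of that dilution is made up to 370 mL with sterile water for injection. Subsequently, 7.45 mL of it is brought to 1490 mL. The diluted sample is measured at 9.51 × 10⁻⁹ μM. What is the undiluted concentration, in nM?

Overall dilution factor = 100 × 500 × 5.997 × 200 = 6.00 × 10⁷.
Original = 9.51 × 10⁻⁹ μM × 6.00 × 10⁷ = 0.570 μM = 570 nM.

570 nM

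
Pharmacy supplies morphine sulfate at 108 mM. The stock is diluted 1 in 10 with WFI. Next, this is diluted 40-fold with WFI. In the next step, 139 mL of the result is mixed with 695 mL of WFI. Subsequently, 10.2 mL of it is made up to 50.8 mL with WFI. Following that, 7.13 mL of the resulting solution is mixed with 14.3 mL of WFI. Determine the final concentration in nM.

3010 nM

Overall dilution factor = 10 × 40 × 6 × 4.980 × 3.006 = 3.59 × 10⁴.
108 mM / 3.59 × 10⁴ = 3.01 × 10⁻³ mM = 3010 nM.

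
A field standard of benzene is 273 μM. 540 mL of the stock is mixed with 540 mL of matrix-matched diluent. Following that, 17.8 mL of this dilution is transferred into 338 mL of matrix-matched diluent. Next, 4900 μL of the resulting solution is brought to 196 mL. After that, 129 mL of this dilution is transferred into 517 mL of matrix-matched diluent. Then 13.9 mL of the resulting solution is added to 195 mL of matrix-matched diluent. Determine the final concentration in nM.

Overall dilution factor = 2 × 19.99 × 40 × 5.008 × 15.03 = 1.20 × 10⁵.
273 μM / 1.20 × 10⁵ = 2.27 × 10⁻³ μM = 2.27 nM.

2.27 nM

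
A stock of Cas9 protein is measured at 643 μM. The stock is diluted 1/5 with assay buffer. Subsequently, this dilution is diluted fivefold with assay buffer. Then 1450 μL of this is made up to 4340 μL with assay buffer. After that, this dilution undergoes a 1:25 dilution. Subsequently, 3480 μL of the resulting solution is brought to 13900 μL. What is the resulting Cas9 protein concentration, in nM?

Overall dilution factor = 5 × 5 × 2.993 × 25 × 3.994 = 7472.
643 μM / 7472 = 0.0861 μM = 86.1 nM.

86.1 nM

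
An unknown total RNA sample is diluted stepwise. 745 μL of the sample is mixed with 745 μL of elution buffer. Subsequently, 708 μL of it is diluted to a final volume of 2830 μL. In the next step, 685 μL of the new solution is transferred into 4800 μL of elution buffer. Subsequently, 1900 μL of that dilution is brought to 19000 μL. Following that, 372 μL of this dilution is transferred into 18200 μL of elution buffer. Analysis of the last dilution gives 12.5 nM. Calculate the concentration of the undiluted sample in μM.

399 μM

Overall dilution factor = 2 × 3.997 × 8.007 × 10 × 49.92 = 3.20 × 10⁴.
Original = 12.5 nM × 3.20 × 10⁴ = 3.99 × 10⁵ nM = 399 μM.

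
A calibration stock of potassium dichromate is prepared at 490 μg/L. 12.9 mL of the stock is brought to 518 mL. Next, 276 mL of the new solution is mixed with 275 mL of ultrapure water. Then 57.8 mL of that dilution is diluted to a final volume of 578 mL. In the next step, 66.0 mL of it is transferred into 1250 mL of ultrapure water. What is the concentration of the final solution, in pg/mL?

Overall dilution factor = 40.16 × 1.996 × 10 × 19.94 = 1.60 × 10⁴.
490 μg/L / 1.60 × 10⁴ = 0.0307 μg/L = 30.7 pg/mL.

30.7 pg/mL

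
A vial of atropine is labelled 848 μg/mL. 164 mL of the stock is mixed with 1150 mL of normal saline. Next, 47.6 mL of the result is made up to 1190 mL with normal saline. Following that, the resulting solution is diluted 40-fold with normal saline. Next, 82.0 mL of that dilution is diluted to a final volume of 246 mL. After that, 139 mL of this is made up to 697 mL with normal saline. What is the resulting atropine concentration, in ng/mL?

7.04 ng/mL

Overall dilution factor = 8.012 × 25 × 40 × 3 × 5.014 = 1.21 × 10⁵.
848 μg/mL / 1.21 × 10⁵ = 7.04 × 10⁻³ μg/mL = 7.04 ng/mL.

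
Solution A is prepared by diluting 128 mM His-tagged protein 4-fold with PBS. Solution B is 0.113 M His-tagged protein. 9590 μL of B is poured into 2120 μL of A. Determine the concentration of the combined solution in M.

C_A = 128 mM / 4 = 32.0 mM.
C_B = 0.113 M = 113 mM.
C_mix = (C_A·V_A + C_B·V_B)/(V_A + V_B) = (32.0×2120 + 113×9590) / 11710 = 98.3 mM = 0.0983 M.

0.0983 M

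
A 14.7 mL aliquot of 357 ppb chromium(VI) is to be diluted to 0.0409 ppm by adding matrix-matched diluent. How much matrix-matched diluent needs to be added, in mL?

0.0409 ppm = 40.9 ppb.
V₂ = C₁V₁/C₂ = 357 × 14.7 / 40.9 = 128 mL.
Diluent to add = V₂ − V₁ = 128 − 14.7 = 114 mL.

114 mL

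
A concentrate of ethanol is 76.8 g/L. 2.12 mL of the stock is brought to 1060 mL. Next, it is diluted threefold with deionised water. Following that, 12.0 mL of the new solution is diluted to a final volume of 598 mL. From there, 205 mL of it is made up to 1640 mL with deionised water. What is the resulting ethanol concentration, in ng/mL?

Overall dilution factor = 500 × 3 × 49.83 × 8 = 5.98 × 10⁵.
76.8 g/L / 5.98 × 10⁵ = 1.28 × 10⁻⁴ g/L = 128 ng/mL.

128 ng/mL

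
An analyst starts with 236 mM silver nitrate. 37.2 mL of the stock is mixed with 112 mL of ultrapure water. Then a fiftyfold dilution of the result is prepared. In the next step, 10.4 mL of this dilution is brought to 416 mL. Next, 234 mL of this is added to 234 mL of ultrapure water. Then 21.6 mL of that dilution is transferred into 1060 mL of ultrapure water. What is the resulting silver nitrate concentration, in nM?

Overall dilution factor = 4.011 × 50 × 40 × 2 × 50.07 = 8.03 × 10⁵.
236 mM / 8.03 × 10⁵ = 2.94 × 10⁻⁴ mM = 294 nM.

294 nM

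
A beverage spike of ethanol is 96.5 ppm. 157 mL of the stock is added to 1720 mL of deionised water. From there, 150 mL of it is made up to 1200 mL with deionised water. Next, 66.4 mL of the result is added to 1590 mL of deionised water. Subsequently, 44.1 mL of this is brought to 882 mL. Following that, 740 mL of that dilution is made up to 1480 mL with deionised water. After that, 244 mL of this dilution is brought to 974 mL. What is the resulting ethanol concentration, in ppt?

Overall dilution factor = 11.96 × 8 × 24.95 × 20 × 2 × 3.992 = 3.81 × 10⁵.
96.5 ppm / 3.81 × 10⁵ = 2.53 × 10⁻⁴ ppm = 253 ppt.

253 ppt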